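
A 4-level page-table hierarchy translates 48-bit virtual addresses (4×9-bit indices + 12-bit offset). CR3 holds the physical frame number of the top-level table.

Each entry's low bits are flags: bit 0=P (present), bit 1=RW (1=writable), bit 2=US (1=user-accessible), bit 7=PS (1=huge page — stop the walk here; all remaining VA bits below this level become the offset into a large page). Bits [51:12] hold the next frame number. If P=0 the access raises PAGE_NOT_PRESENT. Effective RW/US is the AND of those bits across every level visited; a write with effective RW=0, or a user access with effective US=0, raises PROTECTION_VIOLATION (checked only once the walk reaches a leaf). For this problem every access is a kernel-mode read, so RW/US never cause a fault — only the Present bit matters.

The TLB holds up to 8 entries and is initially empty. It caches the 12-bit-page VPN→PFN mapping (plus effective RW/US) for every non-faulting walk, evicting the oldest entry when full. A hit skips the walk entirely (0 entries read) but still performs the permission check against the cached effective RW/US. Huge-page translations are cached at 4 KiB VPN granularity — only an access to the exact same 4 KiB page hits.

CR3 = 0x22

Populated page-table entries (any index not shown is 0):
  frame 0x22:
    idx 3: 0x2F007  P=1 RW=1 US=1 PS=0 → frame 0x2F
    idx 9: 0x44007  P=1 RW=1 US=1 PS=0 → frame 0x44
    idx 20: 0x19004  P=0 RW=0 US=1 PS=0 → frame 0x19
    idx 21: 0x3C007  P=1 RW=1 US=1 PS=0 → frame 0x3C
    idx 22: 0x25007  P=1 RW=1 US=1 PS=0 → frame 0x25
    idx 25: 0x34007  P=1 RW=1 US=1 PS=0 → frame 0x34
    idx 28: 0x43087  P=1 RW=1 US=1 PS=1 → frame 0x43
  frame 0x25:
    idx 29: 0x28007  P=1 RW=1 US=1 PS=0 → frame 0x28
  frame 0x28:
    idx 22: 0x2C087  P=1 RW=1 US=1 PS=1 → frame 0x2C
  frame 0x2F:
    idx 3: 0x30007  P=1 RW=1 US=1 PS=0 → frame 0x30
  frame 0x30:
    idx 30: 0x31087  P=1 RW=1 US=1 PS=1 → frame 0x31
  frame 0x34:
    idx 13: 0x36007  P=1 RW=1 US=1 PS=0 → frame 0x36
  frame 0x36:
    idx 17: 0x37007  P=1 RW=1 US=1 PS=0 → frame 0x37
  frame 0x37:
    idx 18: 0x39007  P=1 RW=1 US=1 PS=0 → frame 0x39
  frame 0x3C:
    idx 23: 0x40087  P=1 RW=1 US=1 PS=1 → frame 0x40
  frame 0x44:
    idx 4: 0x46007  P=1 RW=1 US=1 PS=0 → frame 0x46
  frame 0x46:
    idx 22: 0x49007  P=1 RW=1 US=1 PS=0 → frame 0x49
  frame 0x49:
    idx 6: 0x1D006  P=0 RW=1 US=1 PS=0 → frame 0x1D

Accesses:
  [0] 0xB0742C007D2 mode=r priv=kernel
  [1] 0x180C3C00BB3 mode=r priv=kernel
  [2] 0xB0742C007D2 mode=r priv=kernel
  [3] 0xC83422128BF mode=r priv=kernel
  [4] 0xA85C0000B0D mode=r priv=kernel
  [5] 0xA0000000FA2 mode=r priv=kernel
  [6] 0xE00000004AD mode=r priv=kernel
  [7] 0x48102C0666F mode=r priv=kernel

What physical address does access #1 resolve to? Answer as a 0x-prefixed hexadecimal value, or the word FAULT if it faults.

Walk each access:
#0 VA=0xB0742C007D2 (r,kernel):
  L0 @0x22[22] → 0x25007  P=1,RW=1,US=1,PS=0
  L1 @0x25[29] → 0x28007  P=1,RW=1,US=1,PS=0
  L2 @0x28[22] → 0x2C087  P=1,RW=1,US=1,PS=1
  ✓ 0x2C7D2 (huge @L2)  — 3 lookups
#1 VA=0x180C3C00BB3 (r,kernel):
  L0 @0x22[3] → 0x2F007  P=1,RW=1,US=1,PS=0
  L1 @0x2F[3] → 0x30007  P=1,RW=1,US=1,PS=0
  L2 @0x30[30] → 0x31087  P=1,RW=1,US=1,PS=1
  ✓ 0x31BB3 (huge @L2)  — 3 lookups
#2 VA=0xB0742C007D2 (r,kernel):
  TLB hit vpn=0xB0742C00 → PA=0x2C7D2
#3 VA=0xC83422128BF (r,kernel):
  L0 @0x22[25] → 0x34007  P=1,RW=1,US=1,PS=0
  L1 @0x34[13] → 0x36007  P=1,RW=1,US=1,PS=0
  L2 @0x36[17] → 0x37007  P=1,RW=1,US=1,PS=0
  L3 @0x37[18] → 0x39007  P=1,RW=1,US=1,PS=0
  ✓ 0x398BF  — 4 lookups
#4 VA=0xA85C0000B0D (r,kernel):
  L0 @0x22[21] → 0x3C007  P=1,RW=1,US=1,PS=0
  L1 @0x3C[23] → 0x40087  P=1,RW=1,US=1,PS=1
  ✓ 0x40B0D (huge @L1)  — 2 lookups
#5 VA=0xA0000000FA2 (r,kernel):
  L0 @0x22[20] → 0x19004  P=0,RW=0,US=1,PS=0
  ⇒ fault: PAGE_NOT_PRESENT  — 1 lookups
#6 VA=0xE00000004AD (r,kernel):
  L0 @0x22[28] → 0x43087  P=1,RW=1,US=1,PS=1
  ✓ 0x434AD (huge @L0)  — 1 lookups
#7 VA=0x48102C0666F (r,kernel):
  L0 @0x22[9] → 0x44007  P=1,RW=1,US=1,PS=0
  L1 @0x44[4] → 0x46007  P=1,RW=1,US=1,PS=0
  L2 @0x46[22] → 0x49007  P=1,RW=1,US=1,PS=0
  L3 @0x49[6] → 0x1D006  P=0,RW=1,US=1,PS=0
  ⇒ fault: PAGE_NOT_PRESENT  — 4 lookups

Access #1 PA: 0x31BB3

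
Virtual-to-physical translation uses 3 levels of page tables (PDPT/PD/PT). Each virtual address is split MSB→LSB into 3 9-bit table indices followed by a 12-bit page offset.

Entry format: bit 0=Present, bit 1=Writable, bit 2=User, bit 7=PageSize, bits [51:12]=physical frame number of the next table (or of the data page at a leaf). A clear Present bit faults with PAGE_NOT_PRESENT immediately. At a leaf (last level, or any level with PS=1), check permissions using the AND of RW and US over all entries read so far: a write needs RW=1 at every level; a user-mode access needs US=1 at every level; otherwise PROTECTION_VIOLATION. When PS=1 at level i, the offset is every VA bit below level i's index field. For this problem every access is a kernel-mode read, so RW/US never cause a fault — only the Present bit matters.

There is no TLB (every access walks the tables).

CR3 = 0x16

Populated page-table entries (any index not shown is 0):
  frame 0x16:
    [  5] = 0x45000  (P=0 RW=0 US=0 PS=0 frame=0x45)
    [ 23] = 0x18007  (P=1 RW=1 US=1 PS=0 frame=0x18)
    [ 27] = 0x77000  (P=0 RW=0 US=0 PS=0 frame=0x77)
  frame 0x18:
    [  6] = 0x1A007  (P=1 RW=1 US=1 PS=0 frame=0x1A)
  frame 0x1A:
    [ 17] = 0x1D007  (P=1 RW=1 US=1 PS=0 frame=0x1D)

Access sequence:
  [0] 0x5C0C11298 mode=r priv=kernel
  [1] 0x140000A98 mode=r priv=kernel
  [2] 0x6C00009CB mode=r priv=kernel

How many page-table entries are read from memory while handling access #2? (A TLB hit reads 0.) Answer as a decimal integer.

Per-access translation:
#0 VA=0x5C0C11298 (r,kernel):
  L0 @0x16[23] → 0x18007  P=1,RW=1,US=1,PS=0
  L1 @0x18[6] → 0x1A007  P=1,RW=1,US=1,PS=0
  L2 @0x1A[17] → 0x1D007  P=1,RW=1,US=1,PS=0
  → PA=0x1D298  (3 entries read)
#1 VA=0x140000A98 (r,kernel):
  L0 @0x16[5] → 0x45000  P=0,RW=0,US=0,PS=0
  ✗ PAGE_NOT_PRESENT  [1 reads]
#2 VA=0x6C00009CB (r,kernel):
  L0 @0x16[27] → 0x77000  P=0,RW=0,US=0,PS=0
  ✗ PAGE_NOT_PRESENT  [1 reads]

Entries read for #2: 1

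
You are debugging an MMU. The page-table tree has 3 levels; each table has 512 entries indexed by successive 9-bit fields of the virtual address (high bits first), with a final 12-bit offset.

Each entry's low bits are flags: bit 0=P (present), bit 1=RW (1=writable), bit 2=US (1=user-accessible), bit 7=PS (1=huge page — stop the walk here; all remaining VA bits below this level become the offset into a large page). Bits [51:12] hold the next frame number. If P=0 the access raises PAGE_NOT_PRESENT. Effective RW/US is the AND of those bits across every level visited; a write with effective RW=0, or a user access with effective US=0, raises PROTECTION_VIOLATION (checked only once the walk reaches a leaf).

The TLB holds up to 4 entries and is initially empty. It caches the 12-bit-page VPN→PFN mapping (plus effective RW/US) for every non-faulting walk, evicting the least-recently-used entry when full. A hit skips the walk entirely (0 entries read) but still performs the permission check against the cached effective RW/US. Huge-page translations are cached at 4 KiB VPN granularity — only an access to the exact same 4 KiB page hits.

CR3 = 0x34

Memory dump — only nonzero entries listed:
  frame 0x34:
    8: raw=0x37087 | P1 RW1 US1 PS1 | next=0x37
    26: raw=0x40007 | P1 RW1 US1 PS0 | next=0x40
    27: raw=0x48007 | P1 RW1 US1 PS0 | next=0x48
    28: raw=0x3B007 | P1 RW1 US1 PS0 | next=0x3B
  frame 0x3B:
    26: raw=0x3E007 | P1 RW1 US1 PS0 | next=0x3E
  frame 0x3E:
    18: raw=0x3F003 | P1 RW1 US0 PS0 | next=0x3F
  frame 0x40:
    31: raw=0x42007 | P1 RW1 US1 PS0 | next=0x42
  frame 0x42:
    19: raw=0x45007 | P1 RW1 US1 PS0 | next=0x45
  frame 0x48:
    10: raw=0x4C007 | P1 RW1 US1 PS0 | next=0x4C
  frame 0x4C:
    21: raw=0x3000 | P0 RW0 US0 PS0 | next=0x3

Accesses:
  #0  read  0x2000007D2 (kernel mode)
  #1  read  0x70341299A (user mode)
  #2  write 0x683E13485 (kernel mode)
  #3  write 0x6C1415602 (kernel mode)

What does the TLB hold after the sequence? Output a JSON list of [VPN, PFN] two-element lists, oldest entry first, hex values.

Walk each access:
#0 VA=0x2000007D2 (r,kernel):
  lvl0: tbl 0x34, slot 8 ⇒ 0x37087 (P1/RW1/US1/PS1)
  ⇒ phys 0x377D2 (huge @L0)  [1 reads]
#1 VA=0x70341299A (r,user):
  lvl0: tbl 0x34, slot 28 ⇒ 0x3B007 (P1/RW1/US1/PS0)
  lvl1: tbl 0x3B, slot 26 ⇒ 0x3E007 (P1/RW1/US1/PS0)
  lvl2: tbl 0x3E, slot 18 ⇒ 0x3F003 (P1/RW1/US0/PS0)
  ⇒ fault: PROTECTION_VIOLATION  — 3 lookups
#2 VA=0x683E13485 (w,kernel):
  lvl0: tbl 0x34, slot 26 ⇒ 0x40007 (P1/RW1/US1/PS0)
  lvl1: tbl 0x40, slot 31 ⇒ 0x42007 (P1/RW1/US1/PS0)
  lvl2: tbl 0x42, slot 19 ⇒ 0x45007 (P1/RW1/US1/PS0)
  ⇒ phys 0x45485  [3 reads]
#3 VA=0x6C1415602 (w,kernel):
  lvl0: tbl 0x34, slot 27 ⇒ 0x48007 (P1/RW1/US1/PS0)
  lvl1: tbl 0x48, slot 10 ⇒ 0x4C007 (P1/RW1/US1/PS0)
  lvl2: tbl 0x4C, slot 21 ⇒ 0x3000 (P0/RW0/US0/PS0)
  ⇒ fault: PAGE_NOT_PRESENT  — 3 lookups

TLB: [["0x200000", "0x37"], ["0x683E13", "0x45"]]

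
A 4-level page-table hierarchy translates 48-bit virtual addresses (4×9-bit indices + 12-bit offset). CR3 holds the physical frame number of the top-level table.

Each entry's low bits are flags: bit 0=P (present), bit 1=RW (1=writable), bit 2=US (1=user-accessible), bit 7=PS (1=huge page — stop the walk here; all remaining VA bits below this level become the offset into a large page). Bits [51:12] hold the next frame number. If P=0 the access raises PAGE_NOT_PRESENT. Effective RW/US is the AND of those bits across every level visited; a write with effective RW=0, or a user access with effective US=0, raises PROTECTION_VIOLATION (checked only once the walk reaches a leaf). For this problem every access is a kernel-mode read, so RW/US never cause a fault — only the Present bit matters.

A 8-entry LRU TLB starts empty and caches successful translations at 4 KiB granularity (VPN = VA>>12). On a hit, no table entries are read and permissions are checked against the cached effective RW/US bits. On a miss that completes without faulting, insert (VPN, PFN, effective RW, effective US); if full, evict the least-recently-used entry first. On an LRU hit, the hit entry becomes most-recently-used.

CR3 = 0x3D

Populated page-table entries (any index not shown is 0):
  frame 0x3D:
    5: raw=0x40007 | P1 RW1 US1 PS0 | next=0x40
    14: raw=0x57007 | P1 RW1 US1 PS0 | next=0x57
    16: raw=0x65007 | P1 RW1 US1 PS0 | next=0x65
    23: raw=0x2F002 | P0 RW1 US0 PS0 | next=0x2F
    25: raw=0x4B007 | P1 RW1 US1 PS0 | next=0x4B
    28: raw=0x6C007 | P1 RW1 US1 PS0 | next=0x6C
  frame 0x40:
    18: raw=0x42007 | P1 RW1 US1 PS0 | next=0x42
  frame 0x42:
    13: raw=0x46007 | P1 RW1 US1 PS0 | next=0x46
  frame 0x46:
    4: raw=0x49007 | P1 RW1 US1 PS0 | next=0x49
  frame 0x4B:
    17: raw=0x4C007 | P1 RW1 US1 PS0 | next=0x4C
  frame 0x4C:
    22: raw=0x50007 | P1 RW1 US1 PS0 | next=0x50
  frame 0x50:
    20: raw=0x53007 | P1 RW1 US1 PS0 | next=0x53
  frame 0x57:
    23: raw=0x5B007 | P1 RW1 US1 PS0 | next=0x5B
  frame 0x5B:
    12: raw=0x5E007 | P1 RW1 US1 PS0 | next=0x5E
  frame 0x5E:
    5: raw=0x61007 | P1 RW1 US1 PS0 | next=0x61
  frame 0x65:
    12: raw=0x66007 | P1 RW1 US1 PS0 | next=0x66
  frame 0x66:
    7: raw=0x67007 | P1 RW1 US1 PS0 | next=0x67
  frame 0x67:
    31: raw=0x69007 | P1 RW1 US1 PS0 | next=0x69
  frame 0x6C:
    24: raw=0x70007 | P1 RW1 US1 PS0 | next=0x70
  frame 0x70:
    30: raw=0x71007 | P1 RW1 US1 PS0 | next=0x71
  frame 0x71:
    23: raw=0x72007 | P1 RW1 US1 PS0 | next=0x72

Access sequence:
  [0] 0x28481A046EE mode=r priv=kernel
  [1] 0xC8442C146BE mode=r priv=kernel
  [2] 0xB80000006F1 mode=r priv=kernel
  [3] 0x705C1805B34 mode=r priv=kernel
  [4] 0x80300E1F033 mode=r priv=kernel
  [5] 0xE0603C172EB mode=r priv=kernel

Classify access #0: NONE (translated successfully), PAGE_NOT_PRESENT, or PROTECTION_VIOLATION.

Walk each access:
#0 VA=0x28481A046EE (r,kernel):
  L0 @0x3D[5] → 0x40007  P=1,RW=1,US=1,PS=0
  L1 @0x40[18] → 0x42007  P=1,RW=1,US=1,PS=0
  L2 @0x42[13] → 0x46007  P=1,RW=1,US=1,PS=0
  L3 @0x46[4] → 0x49007  P=1,RW=1,US=1,PS=0
  ⇒ phys 0x496EE  [4 reads]
#1 VA=0xC8442C146BE (r,kernel):
  L0 @0x3D[25] → 0x4B007  P=1,RW=1,US=1,PS=0
  L1 @0x4B[17] → 0x4C007  P=1,RW=1,US=1,PS=0
  L2 @0x4C[22] → 0x50007  P=1,RW=1,US=1,PS=0
  L3 @0x50[20] → 0x53007  P=1,RW=1,US=1,PS=0
  ⇒ phys 0x536BE  [4 reads]
#2 VA=0xB80000006F1 (r,kernel):
  L0 @0x3D[23] → 0x2F002  P=0,RW=1,US=0,PS=0
  ✗ PAGE_NOT_PRESENT  [1 reads]
#3 VA=0x705C1805B34 (r,kernel):
  L0 @0x3D[14] → 0x57007  P=1,RW=1,US=1,PS=0
  L1 @0x57[23] → 0x5B007  P=1,RW=1,US=1,PS=0
  L2 @0x5B[12] → 0x5E007  P=1,RW=1,US=1,PS=0
  L3 @0x5E[5] → 0x61007  P=1,RW=1,US=1,PS=0
  ⇒ phys 0x61B34  [4 reads]
#4 VA=0x80300E1F033 (r,kernel):
  L0 @0x3D[16] → 0x65007  P=1,RW=1,US=1,PS=0
  L1 @0x65[12] → 0x66007  P=1,RW=1,US=1,PS=0
  L2 @0x66[7] → 0x67007  P=1,RW=1,US=1,PS=0
  L3 @0x67[31] → 0x69007  P=1,RW=1,US=1,PS=0
  ⇒ phys 0x69033  [4 reads]
#5 VA=0xE0603C172EB (r,kernel):
  L0 @0x3D[28] → 0x6C007  P=1,RW=1,US=1,PS=0
  L1 @0x6C[24] → 0x70007  P=1,RW=1,US=1,PS=0
  L2 @0x70[30] → 0x71007  P=1,RW=1,US=1,PS=0
  L3 @0x71[23] → 0x72007  P=1,RW=1,US=1,PS=0
  ⇒ phys 0x722EB  [4 reads]

Access #0 fault: NONE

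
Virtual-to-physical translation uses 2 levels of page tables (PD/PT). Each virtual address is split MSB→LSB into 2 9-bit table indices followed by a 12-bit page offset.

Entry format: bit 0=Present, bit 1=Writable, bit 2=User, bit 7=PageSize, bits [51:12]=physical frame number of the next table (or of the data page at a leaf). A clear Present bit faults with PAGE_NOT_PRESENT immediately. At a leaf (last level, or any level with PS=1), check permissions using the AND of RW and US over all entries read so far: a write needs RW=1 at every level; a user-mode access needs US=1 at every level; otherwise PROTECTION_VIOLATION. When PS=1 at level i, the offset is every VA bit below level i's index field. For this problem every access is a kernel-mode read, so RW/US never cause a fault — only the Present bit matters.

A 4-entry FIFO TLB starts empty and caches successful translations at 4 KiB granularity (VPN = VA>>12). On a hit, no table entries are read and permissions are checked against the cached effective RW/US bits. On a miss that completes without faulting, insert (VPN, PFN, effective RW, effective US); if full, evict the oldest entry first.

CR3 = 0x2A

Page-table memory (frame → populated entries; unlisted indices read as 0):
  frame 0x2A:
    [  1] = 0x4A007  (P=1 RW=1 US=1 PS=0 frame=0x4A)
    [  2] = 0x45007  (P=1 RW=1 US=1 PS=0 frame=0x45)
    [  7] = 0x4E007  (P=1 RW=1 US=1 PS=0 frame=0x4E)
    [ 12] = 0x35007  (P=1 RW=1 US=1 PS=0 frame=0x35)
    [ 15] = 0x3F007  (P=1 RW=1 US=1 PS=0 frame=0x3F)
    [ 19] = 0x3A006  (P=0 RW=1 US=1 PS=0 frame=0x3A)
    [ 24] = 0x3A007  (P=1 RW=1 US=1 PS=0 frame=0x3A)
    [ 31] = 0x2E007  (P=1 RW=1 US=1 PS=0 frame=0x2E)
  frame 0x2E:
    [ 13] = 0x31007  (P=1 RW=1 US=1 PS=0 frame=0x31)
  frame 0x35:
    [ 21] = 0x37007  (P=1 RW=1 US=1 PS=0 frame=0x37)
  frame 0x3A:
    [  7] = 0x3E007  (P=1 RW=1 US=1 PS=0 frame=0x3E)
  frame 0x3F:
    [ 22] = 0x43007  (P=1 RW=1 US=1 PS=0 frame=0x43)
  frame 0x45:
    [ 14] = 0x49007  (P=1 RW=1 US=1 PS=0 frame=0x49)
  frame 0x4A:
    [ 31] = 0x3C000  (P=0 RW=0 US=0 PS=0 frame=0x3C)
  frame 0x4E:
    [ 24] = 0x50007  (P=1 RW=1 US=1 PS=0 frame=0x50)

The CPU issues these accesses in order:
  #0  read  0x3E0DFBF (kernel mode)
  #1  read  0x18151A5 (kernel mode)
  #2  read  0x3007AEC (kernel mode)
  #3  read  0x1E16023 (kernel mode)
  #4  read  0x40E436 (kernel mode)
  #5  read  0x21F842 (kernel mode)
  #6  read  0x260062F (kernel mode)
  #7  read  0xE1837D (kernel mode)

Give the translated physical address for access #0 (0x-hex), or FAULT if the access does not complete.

Trace:
#0 VA=0x3E0DFBF (r,kernel):
  [0] read 0x2A idx=31: raw=0x2E007 flags P=1 W=1 U=1 S=0
  [1] read 0x2E idx=13: raw=0x31007 flags P=1 W=1 U=1 S=0
  → PA=0x31FBF  (2 entries read)
#1 VA=0x18151A5 (r,kernel):
  [0] read 0x2A idx=12: raw=0x35007 flags P=1 W=1 U=1 S=0
  [1] read 0x35 idx=21: raw=0x37007 flags P=1 W=1 U=1 S=0
  → PA=0x371A5  (2 entries read)
#2 VA=0x3007AEC (r,kernel):
  [0] read 0x2A idx=24: raw=0x3A007 flags P=1 W=1 U=1 S=0
  [1] read 0x3A idx=7: raw=0x3E007 flags P=1 W=1 U=1 S=0
  → PA=0x3EAEC  (2 entries read)
#3 VA=0x1E16023 (r,kernel):
  [0] read 0x2A idx=15: raw=0x3F007 flags P=1 W=1 U=1 S=0
  [1] read 0x3F idx=22: raw=0x43007 flags P=1 W=1 U=1 S=0
  → PA=0x43023  (2 entries read)
#4 VA=0x40E436 (r,kernel):
  [0] read 0x2A idx=2: raw=0x45007 flags P=1 W=1 U=1 S=0
  [1] read 0x45 idx=14: raw=0x49007 flags P=1 W=1 U=1 S=0
  → PA=0x49436  (2 entries read)
#5 VA=0x21F842 (r,kernel):
  [0] read 0x2A idx=1: raw=0x4A007 flags P=1 W=1 U=1 S=0
  [1] read 0x4A idx=31: raw=0x3C000 flags P=0 W=0 U=0 S=0
  ✗ PAGE_NOT_PRESENT  [2 reads]
#6 VA=0x260062F (r,kernel):
  [0] read 0x2A idx=19: raw=0x3A006 flags P=0 W=1 U=1 S=0
  ✗ PAGE_NOT_PRESENT  [1 reads]
#7 VA=0xE1837D (r,kernel):
  [0] read 0x2A idx=7: raw=0x4E007 flags P=1 W=1 U=1 S=0
  [1] read 0x4E idx=24: raw=0x50007 flags P=1 W=1 U=1 S=0
  → PA=0x5037D  (2 entries read)

Access #0 PA: 0x31FBF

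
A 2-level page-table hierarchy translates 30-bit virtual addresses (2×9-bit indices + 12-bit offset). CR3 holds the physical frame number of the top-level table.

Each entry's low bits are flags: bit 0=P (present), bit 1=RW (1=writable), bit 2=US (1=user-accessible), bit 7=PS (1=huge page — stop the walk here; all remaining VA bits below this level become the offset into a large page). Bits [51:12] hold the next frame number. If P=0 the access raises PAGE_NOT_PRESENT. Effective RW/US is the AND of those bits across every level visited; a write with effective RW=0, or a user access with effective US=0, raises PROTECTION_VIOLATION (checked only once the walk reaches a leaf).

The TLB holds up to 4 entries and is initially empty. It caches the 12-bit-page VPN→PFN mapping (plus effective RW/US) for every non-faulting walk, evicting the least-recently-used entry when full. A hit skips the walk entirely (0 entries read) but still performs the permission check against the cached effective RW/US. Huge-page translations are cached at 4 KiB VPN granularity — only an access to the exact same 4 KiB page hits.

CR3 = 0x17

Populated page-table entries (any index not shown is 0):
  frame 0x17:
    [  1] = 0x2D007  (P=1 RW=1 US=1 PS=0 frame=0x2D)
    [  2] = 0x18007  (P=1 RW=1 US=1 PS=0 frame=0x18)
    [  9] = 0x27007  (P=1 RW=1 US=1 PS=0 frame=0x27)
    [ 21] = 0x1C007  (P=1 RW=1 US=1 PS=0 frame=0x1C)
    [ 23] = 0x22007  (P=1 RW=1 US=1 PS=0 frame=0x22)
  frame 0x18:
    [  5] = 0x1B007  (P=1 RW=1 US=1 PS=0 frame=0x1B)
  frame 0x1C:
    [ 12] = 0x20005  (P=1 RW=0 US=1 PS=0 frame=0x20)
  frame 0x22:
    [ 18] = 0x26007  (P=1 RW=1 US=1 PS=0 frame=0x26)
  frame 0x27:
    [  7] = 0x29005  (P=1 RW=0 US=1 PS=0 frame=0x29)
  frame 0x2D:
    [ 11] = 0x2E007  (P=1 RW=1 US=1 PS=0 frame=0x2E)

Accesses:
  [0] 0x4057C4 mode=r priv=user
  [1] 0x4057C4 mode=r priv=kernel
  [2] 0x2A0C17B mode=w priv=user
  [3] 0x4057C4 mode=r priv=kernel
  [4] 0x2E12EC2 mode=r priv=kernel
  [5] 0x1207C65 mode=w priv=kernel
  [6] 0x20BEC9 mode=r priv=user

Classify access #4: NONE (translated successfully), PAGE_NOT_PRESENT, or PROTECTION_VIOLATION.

Walk each access:
#0 VA=0x4057C4 (r,user):
  lvl0: tbl 0x17, slot 2 ⇒ 0x18007 (P1/RW1/US1/PS0)
  lvl1: tbl 0x18, slot 5 ⇒ 0x1B007 (P1/RW1/US1/PS0)
  → PA=0x1B7C4  (2 entries read)
#1 VA=0x4057C4 (r,kernel):
  TLB hit vpn=0x405 → PA=0x1B7C4
#2 VA=0x2A0C17B (w,user):
  lvl0: tbl 0x17, slot 21 ⇒ 0x1C007 (P1/RW1/US1/PS0)
  lvl1: tbl 0x1C, slot 12 ⇒ 0x20005 (P1/RW0/US1/PS0)
  ⇒ fault: PROTECTION_VIOLATION  — 2 lookups
#3 VA=0x4057C4 (r,kernel):
  TLB hit vpn=0x405 → PA=0x1B7C4
#4 VA=0x2E12EC2 (r,kernel):
  lvl0: tbl 0x17, slot 23 ⇒ 0x22007 (P1/RW1/US1/PS0)
  lvl1: tbl 0x22, slot 18 ⇒ 0x26007 (P1/RW1/US1/PS0)
  → PA=0x26EC2  (2 entries read)
#5 VA=0x1207C65 (w,kernel):
  lvl0: tbl 0x17, slot 9 ⇒ 0x27007 (P1/RW1/US1/PS0)
  lvl1: tbl 0x27, slot 7 ⇒ 0x29005 (P1/RW0/US1/PS0)
  ⇒ fault: PROTECTION_VIOLATION  — 2 lookups
#6 VA=0x20BEC9 (r,user):
  lvl0: tbl 0x17, slot 1 ⇒ 0x2D007 (P1/RW1/US1/PS0)
  lvl1: tbl 0x2D, slot 11 ⇒ 0x2E007 (P1/RW1/US1/PS0)
  → PA=0x2EEC9  (2 entries read)

Access #4 fault: NONE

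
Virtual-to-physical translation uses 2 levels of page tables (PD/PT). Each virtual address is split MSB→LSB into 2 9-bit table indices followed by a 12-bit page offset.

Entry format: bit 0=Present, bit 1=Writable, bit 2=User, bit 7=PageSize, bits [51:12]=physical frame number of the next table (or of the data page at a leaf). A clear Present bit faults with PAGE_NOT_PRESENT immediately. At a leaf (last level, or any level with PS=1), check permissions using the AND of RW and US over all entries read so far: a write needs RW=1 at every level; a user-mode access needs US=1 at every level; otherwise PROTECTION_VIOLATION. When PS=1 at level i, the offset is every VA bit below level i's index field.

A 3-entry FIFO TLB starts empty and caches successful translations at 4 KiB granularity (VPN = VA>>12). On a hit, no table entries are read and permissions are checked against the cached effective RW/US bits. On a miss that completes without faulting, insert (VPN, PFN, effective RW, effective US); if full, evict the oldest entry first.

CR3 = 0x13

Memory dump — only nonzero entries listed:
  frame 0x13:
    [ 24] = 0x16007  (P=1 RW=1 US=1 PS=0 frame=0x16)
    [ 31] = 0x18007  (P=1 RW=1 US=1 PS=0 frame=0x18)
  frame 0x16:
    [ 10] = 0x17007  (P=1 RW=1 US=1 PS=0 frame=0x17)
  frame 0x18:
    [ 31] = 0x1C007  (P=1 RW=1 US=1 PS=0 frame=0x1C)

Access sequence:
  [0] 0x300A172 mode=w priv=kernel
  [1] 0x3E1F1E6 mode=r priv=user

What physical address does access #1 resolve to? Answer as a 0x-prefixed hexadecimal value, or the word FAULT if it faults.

Trace:
#0 VA=0x300A172 (w,kernel):
  lvl0: tbl 0x13, slot 24 ⇒ 0x16007 (P1/RW1/US1/PS0)
  lvl1: tbl 0x16, slot 10 ⇒ 0x17007 (P1/RW1/US1/PS0)
  ✓ 0x17172  — 2 lookups
#1 VA=0x3E1F1E6 (r,user):
  lvl0: tbl 0x13, slot 31 ⇒ 0x18007 (P1/RW1/US1/PS0)
  lvl1: tbl 0x18, slot 31 ⇒ 0x1C007 (P1/RW1/US1/PS0)
  ✓ 0x1C1E6  — 2 lookups

Access #1 PA: 0x1C1E6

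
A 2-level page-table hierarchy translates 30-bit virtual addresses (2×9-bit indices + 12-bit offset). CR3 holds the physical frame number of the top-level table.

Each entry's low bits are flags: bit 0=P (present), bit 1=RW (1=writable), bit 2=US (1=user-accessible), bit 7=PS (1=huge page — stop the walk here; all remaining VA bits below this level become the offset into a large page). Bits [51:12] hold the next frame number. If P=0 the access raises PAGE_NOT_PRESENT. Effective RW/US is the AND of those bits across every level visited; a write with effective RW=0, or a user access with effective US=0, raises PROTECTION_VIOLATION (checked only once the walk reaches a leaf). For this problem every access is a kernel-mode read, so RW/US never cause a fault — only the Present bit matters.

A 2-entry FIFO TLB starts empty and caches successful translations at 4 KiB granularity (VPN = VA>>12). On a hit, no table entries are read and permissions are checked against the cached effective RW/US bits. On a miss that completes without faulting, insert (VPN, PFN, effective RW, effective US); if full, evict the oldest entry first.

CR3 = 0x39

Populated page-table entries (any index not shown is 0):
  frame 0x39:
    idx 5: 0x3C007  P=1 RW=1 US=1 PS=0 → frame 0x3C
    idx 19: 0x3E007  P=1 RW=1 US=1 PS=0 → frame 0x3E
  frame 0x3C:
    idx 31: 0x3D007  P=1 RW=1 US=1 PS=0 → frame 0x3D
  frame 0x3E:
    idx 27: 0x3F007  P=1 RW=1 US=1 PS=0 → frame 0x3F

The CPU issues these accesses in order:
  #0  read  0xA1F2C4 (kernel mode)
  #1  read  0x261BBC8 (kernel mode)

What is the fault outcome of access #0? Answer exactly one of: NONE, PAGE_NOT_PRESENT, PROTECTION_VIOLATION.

Walk each access:
#0 VA=0xA1F2C4 (r,kernel):
  [0] read 0x39 idx=5: raw=0x3C007 flags P=1 W=1 U=1 S=0
  [1] read 0x3C idx=31: raw=0x3D007 flags P=1 W=1 U=1 S=0
  → PA=0x3D2C4  (2 entries read)
#1 VA=0x261BBC8 (r,kernel):
  [0] read 0x39 idx=19: raw=0x3E007 flags P=1 W=1 U=1 S=0
  [1] read 0x3E idx=27: raw=0x3F007 flags P=1 W=1 U=1 S=0
  → PA=0x3FBC8  (2 entries read)

Access #0 fault: NONE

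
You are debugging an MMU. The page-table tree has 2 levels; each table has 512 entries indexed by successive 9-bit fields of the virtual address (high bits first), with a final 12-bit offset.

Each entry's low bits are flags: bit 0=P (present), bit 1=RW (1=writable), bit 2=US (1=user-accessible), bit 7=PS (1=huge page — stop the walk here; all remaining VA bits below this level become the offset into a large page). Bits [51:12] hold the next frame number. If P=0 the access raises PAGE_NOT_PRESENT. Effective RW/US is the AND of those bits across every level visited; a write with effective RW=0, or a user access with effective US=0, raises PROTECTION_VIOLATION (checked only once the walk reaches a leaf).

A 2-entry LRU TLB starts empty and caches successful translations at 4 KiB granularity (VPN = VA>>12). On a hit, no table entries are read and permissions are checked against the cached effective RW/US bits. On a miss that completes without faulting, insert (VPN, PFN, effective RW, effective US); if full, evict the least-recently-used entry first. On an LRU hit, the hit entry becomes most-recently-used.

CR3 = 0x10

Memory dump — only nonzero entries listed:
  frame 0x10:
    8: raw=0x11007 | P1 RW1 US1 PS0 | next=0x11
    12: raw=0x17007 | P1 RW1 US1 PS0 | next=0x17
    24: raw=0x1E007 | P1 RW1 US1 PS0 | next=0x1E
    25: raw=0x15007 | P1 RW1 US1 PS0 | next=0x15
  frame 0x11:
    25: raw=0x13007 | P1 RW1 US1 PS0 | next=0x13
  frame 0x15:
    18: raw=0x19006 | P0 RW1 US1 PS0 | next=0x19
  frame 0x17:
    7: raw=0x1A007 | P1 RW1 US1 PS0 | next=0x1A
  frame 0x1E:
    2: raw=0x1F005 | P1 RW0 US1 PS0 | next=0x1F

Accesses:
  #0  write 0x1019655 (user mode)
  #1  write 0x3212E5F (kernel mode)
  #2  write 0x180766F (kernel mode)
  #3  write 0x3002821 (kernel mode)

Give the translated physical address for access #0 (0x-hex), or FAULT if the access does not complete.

Walk each access:
#0 VA=0x1019655 (w,user):
  L0: frame=0x10 idx=8 entry=0x11007 [P=1 RW=1 US=1 PS=0]
  L1: frame=0x11 idx=25 entry=0x13007 [P=1 RW=1 US=1 PS=0]
  → PA=0x13655  (2 entries read)
#1 VA=0x3212E5F (w,kernel):
  L0: frame=0x10 idx=25 entry=0x15007 [P=1 RW=1 US=1 PS=0]
  L1: frame=0x15 idx=18 entry=0x19006 [P=0 RW=1 US=1 PS=0]
  ⇒ fault: PAGE_NOT_PRESENT  — 2 lookups
#2 VA=0x180766F (w,kernel):
  L0: frame=0x10 idx=12 entry=0x17007 [P=1 RW=1 US=1 PS=0]
  L1: frame=0x17 idx=7 entry=0x1A007 [P=1 RW=1 US=1 PS=0]
  → PA=0x1A66F  (2 entries read)
#3 VA=0x3002821 (w,kernel):
  L0: frame=0x10 idx=24 entry=0x1E007 [P=1 RW=1 US=1 PS=0]
  L1: frame=0x1E idx=2 entry=0x1F005 [P=1 RW=0 US=1 PS=0]
  ⇒ fault: PROTECTION_VIOLATION  — 2 lookups

Access #0 PA: 0x13655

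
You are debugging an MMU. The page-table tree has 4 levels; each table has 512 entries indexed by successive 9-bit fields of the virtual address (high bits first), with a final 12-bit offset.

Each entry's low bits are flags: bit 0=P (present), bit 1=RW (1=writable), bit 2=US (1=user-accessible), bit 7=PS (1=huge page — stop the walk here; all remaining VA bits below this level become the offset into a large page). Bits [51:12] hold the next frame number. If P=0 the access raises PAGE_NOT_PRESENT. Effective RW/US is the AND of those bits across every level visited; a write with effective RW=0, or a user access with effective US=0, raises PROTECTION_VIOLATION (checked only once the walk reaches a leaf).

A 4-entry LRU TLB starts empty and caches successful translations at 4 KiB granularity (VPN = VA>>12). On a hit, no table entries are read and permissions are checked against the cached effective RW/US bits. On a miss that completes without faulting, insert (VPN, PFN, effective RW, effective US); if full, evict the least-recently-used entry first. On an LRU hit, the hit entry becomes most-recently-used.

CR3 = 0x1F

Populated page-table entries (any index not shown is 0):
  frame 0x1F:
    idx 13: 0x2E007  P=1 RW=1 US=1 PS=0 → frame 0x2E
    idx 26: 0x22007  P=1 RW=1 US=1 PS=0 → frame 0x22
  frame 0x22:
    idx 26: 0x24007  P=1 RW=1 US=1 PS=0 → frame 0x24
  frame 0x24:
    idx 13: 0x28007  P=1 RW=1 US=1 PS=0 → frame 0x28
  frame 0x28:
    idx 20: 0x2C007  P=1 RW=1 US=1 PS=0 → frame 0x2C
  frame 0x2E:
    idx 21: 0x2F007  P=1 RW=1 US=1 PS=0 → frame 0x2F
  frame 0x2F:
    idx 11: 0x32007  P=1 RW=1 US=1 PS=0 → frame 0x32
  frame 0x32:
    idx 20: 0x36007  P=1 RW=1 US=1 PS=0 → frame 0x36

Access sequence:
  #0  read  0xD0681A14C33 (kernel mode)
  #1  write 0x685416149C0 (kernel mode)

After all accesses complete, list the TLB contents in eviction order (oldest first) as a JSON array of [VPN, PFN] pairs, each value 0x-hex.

Trace:
#0 VA=0xD0681A14C33 (r,kernel):
  L0 @0x1F[26] → 0x22007  P=1,RW=1,US=1,PS=0
  L1 @0x22[26] → 0x24007  P=1,RW=1,US=1,PS=0
  L2 @0x24[13] → 0x28007  P=1,RW=1,US=1,PS=0
  L3 @0x28[20] → 0x2C007  P=1,RW=1,US=1,PS=0
  ✓ 0x2CC33  — 4 lookups
#1 VA=0x685416149C0 (w,kernel):
  L0 @0x1F[13] → 0x2E007  P=1,RW=1,US=1,PS=0
  L1 @0x2E[21] → 0x2F007  P=1,RW=1,US=1,PS=0
  L2 @0x2F[11] → 0x32007  P=1,RW=1,US=1,PS=0
  L3 @0x32[20] → 0x36007  P=1,RW=1,US=1,PS=0
  ✓ 0x369C0  — 4 lookups

TLB: [["0xD0681A14", "0x2C"], ["0x68541614", "0x36"]]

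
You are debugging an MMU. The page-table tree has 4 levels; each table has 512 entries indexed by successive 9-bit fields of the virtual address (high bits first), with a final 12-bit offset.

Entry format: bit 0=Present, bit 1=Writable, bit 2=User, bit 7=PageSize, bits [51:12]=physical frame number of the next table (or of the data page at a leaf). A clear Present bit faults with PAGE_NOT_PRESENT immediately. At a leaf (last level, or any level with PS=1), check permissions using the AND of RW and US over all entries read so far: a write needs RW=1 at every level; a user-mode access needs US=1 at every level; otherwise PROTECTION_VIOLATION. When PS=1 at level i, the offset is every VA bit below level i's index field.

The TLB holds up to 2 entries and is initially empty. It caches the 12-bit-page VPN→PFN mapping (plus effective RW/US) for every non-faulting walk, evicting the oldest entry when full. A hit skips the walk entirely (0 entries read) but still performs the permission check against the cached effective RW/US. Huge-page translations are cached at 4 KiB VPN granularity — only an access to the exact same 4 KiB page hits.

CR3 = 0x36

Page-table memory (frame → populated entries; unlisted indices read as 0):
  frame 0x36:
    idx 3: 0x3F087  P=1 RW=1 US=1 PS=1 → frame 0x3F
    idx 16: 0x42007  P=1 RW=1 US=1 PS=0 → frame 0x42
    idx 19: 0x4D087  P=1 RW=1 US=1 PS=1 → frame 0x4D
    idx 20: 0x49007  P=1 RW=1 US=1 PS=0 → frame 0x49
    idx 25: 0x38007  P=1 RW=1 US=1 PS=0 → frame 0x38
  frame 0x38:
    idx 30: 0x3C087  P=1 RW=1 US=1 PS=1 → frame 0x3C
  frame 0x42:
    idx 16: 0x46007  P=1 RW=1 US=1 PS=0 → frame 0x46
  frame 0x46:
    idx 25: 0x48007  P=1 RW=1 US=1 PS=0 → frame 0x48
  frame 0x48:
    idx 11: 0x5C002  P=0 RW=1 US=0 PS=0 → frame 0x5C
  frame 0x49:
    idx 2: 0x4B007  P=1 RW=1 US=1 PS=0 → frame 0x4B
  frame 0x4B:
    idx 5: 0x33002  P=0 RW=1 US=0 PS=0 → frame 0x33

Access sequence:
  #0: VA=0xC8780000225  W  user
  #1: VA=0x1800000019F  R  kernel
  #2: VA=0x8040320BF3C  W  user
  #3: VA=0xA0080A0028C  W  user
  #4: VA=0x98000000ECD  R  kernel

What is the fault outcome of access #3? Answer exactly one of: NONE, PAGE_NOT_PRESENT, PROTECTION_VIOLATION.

Per-access translation:
#0 VA=0xC8780000225 (w,user):
  L0: frame=0x36 idx=25 entry=0x38007 [P=1 RW=1 US=1 PS=0]
  L1: frame=0x38 idx=30 entry=0x3C087 [P=1 RW=1 US=1 PS=1]
  ⇒ phys 0x3C225 (huge @L1)  [2 reads]
#1 VA=0x1800000019F (r,kernel):
  L0: frame=0x36 idx=3 entry=0x3F087 [P=1 RW=1 US=1 PS=1]
  ⇒ phys 0x3F19F (huge @L0)  [1 reads]
#2 VA=0x8040320BF3C (w,user):
  L0: frame=0x36 idx=16 entry=0x42007 [P=1 RW=1 US=1 PS=0]
  L1: frame=0x42 idx=16 entry=0x46007 [P=1 RW=1 US=1 PS=0]
  L2: frame=0x46 idx=25 entry=0x48007 [P=1 RW=1 US=1 PS=0]
  L3: frame=0x48 idx=11 entry=0x5C002 [P=0 RW=1 US=0 PS=0]
  ✗ PAGE_NOT_PRESENT  [4 reads]
#3 VA=0xA0080A0028C (w,user):
  L0: frame=0x36 idx=20 entry=0x49007 [P=1 RW=1 US=1 PS=0]
  L1: frame=0x49 idx=2 entry=0x4B007 [P=1 RW=1 US=1 PS=0]
  L2: frame=0x4B idx=5 entry=0x33002 [P=0 RW=1 US=0 PS=0]
  ✗ PAGE_NOT_PRESENT  [3 reads]
#4 VA=0x98000000ECD (r,kernel):
  L0: frame=0x36 idx=19 entry=0x4D087 [P=1 RW=1 US=1 PS=1]
  ⇒ phys 0x4DECD (huge @L0)  [1 reads]

Access #3 fault: PAGE_NOT_PRESENT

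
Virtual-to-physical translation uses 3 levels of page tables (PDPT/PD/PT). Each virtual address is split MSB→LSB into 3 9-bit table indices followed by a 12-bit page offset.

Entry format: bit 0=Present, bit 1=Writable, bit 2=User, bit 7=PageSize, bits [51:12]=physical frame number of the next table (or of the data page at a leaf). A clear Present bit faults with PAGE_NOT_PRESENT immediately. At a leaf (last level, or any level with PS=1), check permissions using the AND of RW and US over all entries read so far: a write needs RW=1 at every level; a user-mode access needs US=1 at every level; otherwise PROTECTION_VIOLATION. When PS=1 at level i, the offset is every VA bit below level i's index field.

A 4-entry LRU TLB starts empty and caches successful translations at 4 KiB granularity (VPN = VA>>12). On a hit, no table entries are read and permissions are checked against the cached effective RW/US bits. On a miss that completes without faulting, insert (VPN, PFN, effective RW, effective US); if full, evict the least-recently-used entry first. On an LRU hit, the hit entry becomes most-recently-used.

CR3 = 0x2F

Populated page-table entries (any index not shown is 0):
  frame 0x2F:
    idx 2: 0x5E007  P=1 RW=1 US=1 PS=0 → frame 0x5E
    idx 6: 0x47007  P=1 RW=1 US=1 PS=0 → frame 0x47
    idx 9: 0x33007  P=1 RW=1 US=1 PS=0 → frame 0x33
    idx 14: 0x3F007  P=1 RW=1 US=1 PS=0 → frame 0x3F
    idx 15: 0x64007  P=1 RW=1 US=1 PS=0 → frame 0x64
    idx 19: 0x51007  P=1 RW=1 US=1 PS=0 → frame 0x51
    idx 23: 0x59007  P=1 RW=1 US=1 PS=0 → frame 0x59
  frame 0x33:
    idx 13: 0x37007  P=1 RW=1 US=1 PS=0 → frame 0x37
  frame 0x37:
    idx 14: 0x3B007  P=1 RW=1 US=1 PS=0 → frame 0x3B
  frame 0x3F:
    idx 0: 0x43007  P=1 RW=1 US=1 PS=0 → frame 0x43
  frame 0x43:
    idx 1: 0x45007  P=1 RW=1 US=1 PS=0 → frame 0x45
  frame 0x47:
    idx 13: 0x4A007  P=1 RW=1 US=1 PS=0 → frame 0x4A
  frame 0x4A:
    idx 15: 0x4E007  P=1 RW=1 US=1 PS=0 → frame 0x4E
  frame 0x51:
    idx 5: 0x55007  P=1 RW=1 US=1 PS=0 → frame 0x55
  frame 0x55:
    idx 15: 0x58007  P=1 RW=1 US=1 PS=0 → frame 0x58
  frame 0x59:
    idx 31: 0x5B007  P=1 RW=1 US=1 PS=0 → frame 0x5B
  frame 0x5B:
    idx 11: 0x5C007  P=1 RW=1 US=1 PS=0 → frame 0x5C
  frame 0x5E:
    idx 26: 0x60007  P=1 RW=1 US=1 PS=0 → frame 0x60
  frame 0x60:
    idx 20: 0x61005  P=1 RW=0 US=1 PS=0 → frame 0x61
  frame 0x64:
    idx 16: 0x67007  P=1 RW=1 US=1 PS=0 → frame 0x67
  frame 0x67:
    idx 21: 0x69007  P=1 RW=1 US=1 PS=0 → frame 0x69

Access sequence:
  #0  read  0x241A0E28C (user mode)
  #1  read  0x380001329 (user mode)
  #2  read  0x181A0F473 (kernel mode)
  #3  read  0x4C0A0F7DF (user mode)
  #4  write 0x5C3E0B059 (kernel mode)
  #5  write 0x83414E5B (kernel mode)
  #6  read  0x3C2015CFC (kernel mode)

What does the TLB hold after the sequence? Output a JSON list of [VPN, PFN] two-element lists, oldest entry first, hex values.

Walk each access:
#0 VA=0x241A0E28C (r,user):
  L0: frame=0x2F idx=9 entry=0x33007 [P=1 RW=1 US=1 PS=0]
  L1: frame=0x33 idx=13 entry=0x37007 [P=1 RW=1 US=1 PS=0]
  L2: frame=0x37 idx=14 entry=0x3B007 [P=1 RW=1 US=1 PS=0]
  ✓ 0x3B28C  — 3 lookups
#1 VA=0x380001329 (r,user):
  L0: frame=0x2F idx=14 entry=0x3F007 [P=1 RW=1 US=1 PS=0]
  L1: frame=0x3F idx=0 entry=0x43007 [P=1 RW=1 US=1 PS=0]
  L2: frame=0x43 idx=1 entry=0x45007 [P=1 RW=1 US=1 PS=0]
  ✓ 0x45329  — 3 lookups
#2 VA=0x181A0F473 (r,kernel):
  L0: frame=0x2F idx=6 entry=0x47007 [P=1 RW=1 US=1 PS=0]
  L1: frame=0x47 idx=13 entry=0x4A007 [P=1 RW=1 US=1 PS=0]
  L2: frame=0x4A idx=15 entry=0x4E007 [P=1 RW=1 US=1 PS=0]
  ✓ 0x4E473  — 3 lookups
#3 VA=0x4C0A0F7DF (r,user):
  L0: frame=0x2F idx=19 entry=0x51007 [P=1 RW=1 US=1 PS=0]
  L1: frame=0x51 idx=5 entry=0x55007 [P=1 RW=1 US=1 PS=0]
  L2: frame=0x55 idx=15 entry=0x58007 [P=1 RW=1 US=1 PS=0]
  ✓ 0x587DF  — 3 lookups
#4 VA=0x5C3E0B059 (w,kernel):
  L0: frame=0x2F idx=23 entry=0x59007 [P=1 RW=1 US=1 PS=0]
  L1: frame=0x59 idx=31 entry=0x5B007 [P=1 RW=1 US=1 PS=0]
  L2: frame=0x5B idx=11 entry=0x5C007 [P=1 RW=1 US=1 PS=0]
  ✓ 0x5C059  — 3 lookups
#5 VA=0x83414E5B (w,kernel):
  L0: frame=0x2F idx=2 entry=0x5E007 [P=1 RW=1 US=1 PS=0]
  L1: frame=0x5E idx=26 entry=0x60007 [P=1 RW=1 US=1 PS=0]
  L2: frame=0x60 idx=20 entry=0x61005 [P=1 RW=0 US=1 PS=0]
  ⇒ fault: PROTECTION_VIOLATION  — 3 lookups
#6 VA=0x3C2015CFC (r,kernel):
  L0: frame=0x2F idx=15 entry=0x64007 [P=1 RW=1 US=1 PS=0]
  L1: frame=0x64 idx=16 entry=0x67007 [P=1 RW=1 US=1 PS=0]
  L2: frame=0x67 idx=21 entry=0x69007 [P=1 RW=1 US=1 PS=0]
  ✓ 0x69CFC  — 3 lookups

TLB: [["0x181A0F", "0x4E"], ["0x4C0A0F", "0x58"], ["0x5C3E0B", "0x5C"], ["0x3C2015", "0x69"]]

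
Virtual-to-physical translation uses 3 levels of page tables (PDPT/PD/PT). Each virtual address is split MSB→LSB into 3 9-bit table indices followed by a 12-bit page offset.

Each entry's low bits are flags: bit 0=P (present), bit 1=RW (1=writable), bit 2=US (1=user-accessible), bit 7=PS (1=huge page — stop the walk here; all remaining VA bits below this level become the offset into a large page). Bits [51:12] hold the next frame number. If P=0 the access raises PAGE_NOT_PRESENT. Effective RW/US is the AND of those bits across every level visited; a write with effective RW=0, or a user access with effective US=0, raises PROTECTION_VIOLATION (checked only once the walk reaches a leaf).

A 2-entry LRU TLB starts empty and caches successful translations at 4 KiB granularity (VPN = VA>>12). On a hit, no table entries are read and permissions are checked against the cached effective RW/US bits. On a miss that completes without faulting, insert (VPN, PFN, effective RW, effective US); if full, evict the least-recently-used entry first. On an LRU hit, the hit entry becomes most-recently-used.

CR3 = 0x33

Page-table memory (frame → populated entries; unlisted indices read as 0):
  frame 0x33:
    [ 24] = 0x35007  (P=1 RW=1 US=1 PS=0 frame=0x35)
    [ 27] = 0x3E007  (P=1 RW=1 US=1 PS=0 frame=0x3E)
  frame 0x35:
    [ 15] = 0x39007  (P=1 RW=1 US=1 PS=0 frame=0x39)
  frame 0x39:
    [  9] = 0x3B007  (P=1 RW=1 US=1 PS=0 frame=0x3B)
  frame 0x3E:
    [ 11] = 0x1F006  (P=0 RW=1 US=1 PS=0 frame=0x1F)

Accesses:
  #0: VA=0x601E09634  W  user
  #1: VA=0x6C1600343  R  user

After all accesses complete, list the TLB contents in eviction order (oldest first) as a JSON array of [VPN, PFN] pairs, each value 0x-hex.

Trace:
#0 VA=0x601E09634 (w,user):
  [0] read 0x33 idx=24: raw=0x35007 flags P=1 W=1 U=1 S=0
  [1] read 0x35 idx=15: raw=0x39007 flags P=1 W=1 U=1 S=0
  [2] read 0x39 idx=9: raw=0x3B007 flags P=1 W=1 U=1 S=0
  ⇒ phys 0x3B634  [3 reads]
#1 VA=0x6C1600343 (r,user):
  [0] read 0x33 idx=27: raw=0x3E007 flags P=1 W=1 U=1 S=0
  [1] read 0x3E idx=11: raw=0x1F006 flags P=0 W=1 U=1 S=0
  → PAGE_NOT_PRESENT  (2 entries read)

TLB: [["0x601E09", "0x3B"]]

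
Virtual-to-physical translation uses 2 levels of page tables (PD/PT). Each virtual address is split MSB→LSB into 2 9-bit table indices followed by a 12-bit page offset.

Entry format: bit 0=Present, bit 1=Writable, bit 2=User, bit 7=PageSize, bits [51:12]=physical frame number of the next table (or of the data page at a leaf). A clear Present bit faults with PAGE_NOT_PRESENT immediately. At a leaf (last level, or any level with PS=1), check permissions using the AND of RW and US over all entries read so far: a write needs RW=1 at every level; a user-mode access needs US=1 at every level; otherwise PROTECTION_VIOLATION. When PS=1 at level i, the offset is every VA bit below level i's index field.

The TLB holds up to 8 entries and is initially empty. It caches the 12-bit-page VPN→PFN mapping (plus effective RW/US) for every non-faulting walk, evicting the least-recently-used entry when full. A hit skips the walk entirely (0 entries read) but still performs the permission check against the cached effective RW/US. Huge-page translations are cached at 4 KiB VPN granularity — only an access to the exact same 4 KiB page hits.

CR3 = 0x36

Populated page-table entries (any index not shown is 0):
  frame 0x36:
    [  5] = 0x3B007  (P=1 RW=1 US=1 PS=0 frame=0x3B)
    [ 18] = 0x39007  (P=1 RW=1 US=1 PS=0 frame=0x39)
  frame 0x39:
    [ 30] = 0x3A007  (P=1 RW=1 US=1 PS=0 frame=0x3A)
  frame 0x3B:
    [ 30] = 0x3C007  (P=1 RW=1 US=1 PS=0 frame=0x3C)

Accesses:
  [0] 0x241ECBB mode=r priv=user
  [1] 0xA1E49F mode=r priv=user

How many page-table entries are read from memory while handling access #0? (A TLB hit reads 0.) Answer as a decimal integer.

Walk each access:
#0 VA=0x241ECBB (r,user):
  L0 @0x36[18] → 0x39007  P=1,RW=1,US=1,PS=0
  L1 @0x39[30] → 0x3A007  P=1,RW=1,US=1,PS=0
  ✓ 0x3ACBB  — 2 lookups
#1 VA=0xA1E49F (r,user):
  L0 @0x36[5] → 0x3B007  P=1,RW=1,US=1,PS=0
  L1 @0x3B[30] → 0x3C007  P=1,RW=1,US=1,PS=0
  ✓ 0x3C49F  — 2 lookups

Entries read for #0: 2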